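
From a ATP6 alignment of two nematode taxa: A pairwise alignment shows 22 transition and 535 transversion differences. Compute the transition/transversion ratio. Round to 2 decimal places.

0.04

R = 22/535 = 0.041121… ≈ 0.04 (to 2 d.p.).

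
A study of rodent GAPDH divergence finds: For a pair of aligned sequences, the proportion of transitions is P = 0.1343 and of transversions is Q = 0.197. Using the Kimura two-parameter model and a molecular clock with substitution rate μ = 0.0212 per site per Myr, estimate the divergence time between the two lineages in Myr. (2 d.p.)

10.34

Under the Kimura two-parameter model, d = −½ ln(1 − 2P − Q) − ¼ ln(1 − 2Q).
1 − 2P − Q = 0.5344, giving −½ ln(0.5344) = 0.313305.
1 − 2Q = 0.606, giving −¼ ln(0.606) = 0.125219.
d = 0.313305 + 0.125219 = 0.438524.
Under a molecular clock d = 2μt, so t = d/(2μ) = 0.438524 / (2 × 0.0212) = 10.34 Myr.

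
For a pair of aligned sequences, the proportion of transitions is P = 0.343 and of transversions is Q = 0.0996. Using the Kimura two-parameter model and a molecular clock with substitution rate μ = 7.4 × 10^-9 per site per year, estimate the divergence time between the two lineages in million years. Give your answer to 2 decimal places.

Under the Kimura two-parameter model, d = −½ ln(1 − 2P − Q) − ¼ ln(1 − 2Q).
1 − 2P − Q = 0.2144, giving −½ ln(0.2144) = 0.769956.
1 − 2Q = 0.8008, giving −¼ ln(0.8008) = 0.055536.
d = 0.769956 + 0.055536 = 0.825492.
Under a molecular clock d = 2μt, so t = d/(2μ) = 0.825492 / (2 × 7.4 × 10^-9) = 55.78 million years.

55.78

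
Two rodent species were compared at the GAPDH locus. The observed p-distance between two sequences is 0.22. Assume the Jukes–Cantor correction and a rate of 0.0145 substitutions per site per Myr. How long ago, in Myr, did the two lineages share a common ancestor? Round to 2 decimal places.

d = −(3/4) ln(1 − 4p/3) = −0.75 ln(1 − 0.293333) = −0.75 ln(0.706667)
  = −0.75 × (-0.347196) = 0.260397 substitutions/site.
Under a molecular clock d = 2μt, so t = d/(2μ) = 0.260397 / (2 × 0.0145) = 8.98 Myr.

8.98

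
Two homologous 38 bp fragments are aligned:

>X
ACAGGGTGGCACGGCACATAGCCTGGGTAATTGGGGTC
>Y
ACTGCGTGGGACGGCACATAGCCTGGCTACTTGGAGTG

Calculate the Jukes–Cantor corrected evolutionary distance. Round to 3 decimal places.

The sequences differ at 7 of 38 sites (3, 5, 10, 27, 30, 35, 38), so p = 7/38 ≈ 0.184211.
d = −(3/4) ln(1 − 4p/3) = −0.75 ln(1 − 0.245615) = −0.75 ln(0.754385)
  = −0.75 × (-0.281852) = 0.211389 substitutions/site.

0.211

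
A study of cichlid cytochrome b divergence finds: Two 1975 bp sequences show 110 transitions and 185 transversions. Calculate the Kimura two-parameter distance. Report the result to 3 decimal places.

P = 110/1975 ≈ 0.055696 and Q = 185/1975 ≈ 0.093671.
Under the Kimura two-parameter model, d = −½ ln(1 − 2P − Q) − ¼ ln(1 − 2Q).
1 − 2P − Q = 0.794937, giving −½ ln(0.794937) = 0.114746.
1 − 2Q = 0.812658, giving −¼ ln(0.812658) = 0.051861.
d = 0.114746 + 0.051861 = 0.166607.

0.167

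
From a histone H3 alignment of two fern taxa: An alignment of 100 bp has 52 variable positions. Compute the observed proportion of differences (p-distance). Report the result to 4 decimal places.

0.5200

p = 52/100 = 0.5200.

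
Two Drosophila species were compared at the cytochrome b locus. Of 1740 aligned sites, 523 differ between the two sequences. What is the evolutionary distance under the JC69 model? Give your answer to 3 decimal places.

0.384

p = 523/1740 ≈ 0.300575.
d = −(3/4) ln(1 − 4p/3) = −0.75 ln(1 − 0.400767) = −0.75 ln(0.599233)
  = −0.75 × (-0.512105) = 0.384079 substitutions/site.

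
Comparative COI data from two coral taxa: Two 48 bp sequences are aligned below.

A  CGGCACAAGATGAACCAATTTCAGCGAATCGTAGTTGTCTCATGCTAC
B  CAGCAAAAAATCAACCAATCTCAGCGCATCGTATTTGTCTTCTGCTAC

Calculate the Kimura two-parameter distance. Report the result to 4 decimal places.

Of 48 sites, 4 differences are transitions and 5 are transversions, so P = 4/48 ≈ 0.083333 and Q = 5/48 ≈ 0.104167.
Under the Kimura two-parameter model, d = −½ ln(1 − 2P − Q) − ¼ ln(1 − 2Q).
1 − 2P − Q = 0.729167, giving −½ ln(0.729167) = 0.157926.
1 − 2Q = 0.791666, giving −¼ ln(0.791666) = 0.058404.
d = 0.157926 + 0.058404 = 0.216330.

0.2163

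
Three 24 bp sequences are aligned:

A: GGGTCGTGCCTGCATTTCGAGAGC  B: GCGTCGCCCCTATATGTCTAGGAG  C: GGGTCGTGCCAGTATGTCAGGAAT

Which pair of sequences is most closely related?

A–B: 10/24 differ, p = 0.417, d = 0.608.
A–C: 7/24 differ, p = 0.292, d = 0.369.
B–C: 9/24 differ, p = 0.375, d = 0.520.
The smallest distance is between A and C.

A and C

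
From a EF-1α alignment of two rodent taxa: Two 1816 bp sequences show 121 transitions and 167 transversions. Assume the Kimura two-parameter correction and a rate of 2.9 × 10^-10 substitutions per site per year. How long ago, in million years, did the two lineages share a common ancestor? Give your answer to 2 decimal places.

307.58

P = 121/1816 ≈ 0.06663 and Q = 167/1816 ≈ 0.09196.
Under the Kimura two-parameter model, d = −½ ln(1 − 2P − Q) − ¼ ln(1 − 2Q).
1 − 2P − Q = 0.77478, giving −½ ln(0.77478) = 0.127588.
1 − 2Q = 0.81608, giving −¼ ln(0.81608) = 0.050811.
d = 0.127588 + 0.050811 = 0.178399.
Under a molecular clock d = 2μt, so t = d/(2μ) = 0.178399 / (2 × 2.9 × 10^-10) = 307.58 million years.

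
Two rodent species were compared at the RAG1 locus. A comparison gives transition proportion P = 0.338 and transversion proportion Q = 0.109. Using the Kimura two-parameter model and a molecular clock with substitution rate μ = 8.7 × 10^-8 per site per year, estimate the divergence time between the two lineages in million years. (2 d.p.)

4.77

Under the Kimura two-parameter model, d = −½ ln(1 − 2P − Q) − ¼ ln(1 − 2Q).
1 − 2P − Q = 0.215, giving −½ ln(0.215) = 0.768559.
1 − 2Q = 0.782, giving −¼ ln(0.782) = 0.061475.
d = 0.768559 + 0.061475 = 0.830034.
Under a molecular clock d = 2μt, so t = d/(2μ) = 0.830034 / (2 × 8.7 × 10^-8) = 4.77 million years.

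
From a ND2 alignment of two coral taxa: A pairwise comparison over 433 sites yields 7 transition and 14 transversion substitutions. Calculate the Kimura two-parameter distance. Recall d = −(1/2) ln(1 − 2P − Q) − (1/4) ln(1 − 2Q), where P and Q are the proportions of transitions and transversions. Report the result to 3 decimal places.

P = 7/433 ≈ 0.016166 and Q = 14/433 ≈ 0.032333.
Under the Kimura two-parameter model, d = −½ ln(1 − 2P − Q) − ¼ ln(1 − 2Q).
1 − 2P − Q = 0.935335, giving −½ ln(0.935335) = 0.033425.
1 − 2Q = 0.935334, giving −¼ ln(0.935334) = 0.016713.
d = 0.033425 + 0.016713 = 0.050138.

0.050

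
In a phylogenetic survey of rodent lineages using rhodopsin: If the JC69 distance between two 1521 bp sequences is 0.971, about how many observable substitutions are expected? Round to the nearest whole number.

828

Invert JC69: p = (3/4)(1 − e^(−4d/3)) = 0.75 × (1 − e^(-1.294667)) = 0.75 × (1 − 0.273989) = 0.544508.
Expected differing sites = pL ≈ 0.544508 × 1521 = 828.196668 ≈ 828.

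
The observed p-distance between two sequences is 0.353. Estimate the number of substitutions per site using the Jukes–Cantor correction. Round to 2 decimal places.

0.48

d = −(3/4) ln(1 − 4p/3) = −0.75 ln(1 − 0.470667) = −0.75 ln(0.529333)
  = −0.75 × (-0.636138) = 0.477104 substitutions/site.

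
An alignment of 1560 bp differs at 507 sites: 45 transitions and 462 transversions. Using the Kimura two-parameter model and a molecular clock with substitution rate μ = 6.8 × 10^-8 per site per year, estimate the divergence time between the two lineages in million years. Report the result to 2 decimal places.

3.25

P = 45/1560 ≈ 0.028846 and Q = 462/1560 ≈ 0.296154.
Under the Kimura two-parameter model, d = −½ ln(1 − 2P − Q) − ¼ ln(1 − 2Q).
1 − 2P − Q = 0.646154, giving −½ ln(0.646154) = 0.218359.
1 − 2Q = 0.407692, giving −¼ ln(0.407692) = 0.224311.
d = 0.218359 + 0.224311 = 0.442670.
Under a molecular clock d = 2μt, so t = d/(2μ) = 0.442670 / (2 × 6.8 × 10^-8) = 3.25 million years.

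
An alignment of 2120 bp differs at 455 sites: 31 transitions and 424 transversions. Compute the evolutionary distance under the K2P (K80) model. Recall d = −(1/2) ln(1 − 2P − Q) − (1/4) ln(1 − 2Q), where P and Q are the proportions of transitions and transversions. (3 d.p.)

P = 31/2120 ≈ 0.014623 and Q = 424/2120 = 0.2.
Under the Kimura two-parameter model, d = −½ ln(1 − 2P − Q) − ¼ ln(1 − 2Q).
1 − 2P − Q = 0.770754, giving −½ ln(0.770754) = 0.130193.
1 − 2Q = 0.6, giving −¼ ln(0.6) = 0.127706.
d = 0.130193 + 0.127706 = 0.257899.

0.258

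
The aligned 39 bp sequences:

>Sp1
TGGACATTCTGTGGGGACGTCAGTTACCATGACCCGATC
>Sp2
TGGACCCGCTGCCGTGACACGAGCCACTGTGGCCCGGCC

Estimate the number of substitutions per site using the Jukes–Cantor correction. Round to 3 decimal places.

The sequences differ at 16 of 39 sites, so p = 16/39 ≈ 0.410256.
d = −(3/4) ln(1 − 4p/3) = −0.75 ln(1 − 0.547008) = −0.75 ln(0.452992)
  = −0.75 × (-0.791881) = 0.593911 substitutions/site.

0.594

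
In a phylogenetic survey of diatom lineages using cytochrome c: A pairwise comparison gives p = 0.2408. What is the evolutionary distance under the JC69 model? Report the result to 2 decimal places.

d = −(3/4) ln(1 − 4p/3) = −0.75 ln(1 − 0.321067) = −0.75 ln(0.678933)
  = −0.75 × (-0.387233) = 0.290425 substitutions/site.

0.29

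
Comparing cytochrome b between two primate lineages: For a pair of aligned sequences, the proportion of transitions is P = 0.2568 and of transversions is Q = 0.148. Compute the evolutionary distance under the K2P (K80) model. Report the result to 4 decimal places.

0.6295

Under the Kimura two-parameter model, d = −½ ln(1 − 2P − Q) − ¼ ln(1 − 2Q).
1 − 2P − Q = 0.3384, giving −½ ln(0.3384) = 0.541763.
1 − 2Q = 0.704, giving −¼ ln(0.704) = 0.087744.
d = 0.541763 + 0.087744 = 0.629507.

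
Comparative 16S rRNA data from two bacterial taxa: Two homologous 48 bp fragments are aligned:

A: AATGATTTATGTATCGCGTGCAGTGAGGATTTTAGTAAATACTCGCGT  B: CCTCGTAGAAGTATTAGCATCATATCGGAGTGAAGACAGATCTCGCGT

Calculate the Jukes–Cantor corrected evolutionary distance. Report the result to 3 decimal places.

0.889

The sequences differ at 25 of 48 sites, so p = 25/48 ≈ 0.520833.
d = −(3/4) ln(1 − 4p/3) = −0.75 ln(1 − 0.694444) = −0.75 ln(0.305556)
  = −0.75 × (-1.185622) = 0.889217 substitutions/site.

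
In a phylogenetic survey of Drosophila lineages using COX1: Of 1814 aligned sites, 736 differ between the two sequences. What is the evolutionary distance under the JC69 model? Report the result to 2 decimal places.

p = 736/1814 ≈ 0.405733.
d = −(3/4) ln(1 − 4p/3) = −0.75 ln(1 − 0.540977) = −0.75 ln(0.459023)
  = −0.75 × (-0.778655) = 0.583991 substitutions/site.

0.58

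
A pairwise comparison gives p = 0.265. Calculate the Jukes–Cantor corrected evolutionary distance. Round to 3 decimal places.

d = −(3/4) ln(1 − 4p/3) = −0.75 ln(1 − 0.353333) = −0.75 ln(0.646667)
  = −0.75 × (-0.435924) = 0.326943 substitutions/site.

0.327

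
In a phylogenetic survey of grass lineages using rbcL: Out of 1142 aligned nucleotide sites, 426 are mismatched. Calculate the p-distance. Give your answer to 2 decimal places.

p = 426/1142 = 0.373029… ≈ 0.37 (to 2 d.p.).

0.37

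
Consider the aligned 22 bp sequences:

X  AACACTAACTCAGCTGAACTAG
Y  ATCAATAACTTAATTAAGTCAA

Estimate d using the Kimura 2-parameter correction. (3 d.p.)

0.903

Of 22 sites, 8 differences are transitions and 2 are transversions, so P = 8/22 ≈ 0.363636 and Q = 2/22 ≈ 0.090909.
Under the Kimura two-parameter model, d = −½ ln(1 − 2P − Q) − ¼ ln(1 − 2Q).
1 − 2P − Q = 0.181819, giving −½ ln(0.181819) = 0.852372.
1 − 2Q = 0.818182, giving −¼ ln(0.818182) = 0.050168.
d = 0.852372 + 0.050168 = 0.902540.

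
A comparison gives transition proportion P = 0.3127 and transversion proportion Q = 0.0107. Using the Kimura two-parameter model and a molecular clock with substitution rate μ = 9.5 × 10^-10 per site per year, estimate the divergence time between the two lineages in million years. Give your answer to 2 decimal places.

268.87

Under the Kimura two-parameter model, d = −½ ln(1 − 2P − Q) − ¼ ln(1 − 2Q).
1 − 2P − Q = 0.3639, giving −½ ln(0.3639) = 0.505438.
1 − 2Q = 0.9786, giving −¼ ln(0.9786) = 0.005408.
d = 0.505438 + 0.005408 = 0.510846.
Under a molecular clock d = 2μt, so t = d/(2μ) = 0.510846 / (2 × 9.5 × 10^-10) = 268.87 million years.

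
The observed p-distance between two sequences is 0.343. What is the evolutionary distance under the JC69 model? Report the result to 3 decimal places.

0.458

d = −(3/4) ln(1 − 4p/3) = −0.75 ln(1 − 0.457333) = −0.75 ln(0.542667)
  = −0.75 × (-0.611259) = 0.458444 substitutions/site.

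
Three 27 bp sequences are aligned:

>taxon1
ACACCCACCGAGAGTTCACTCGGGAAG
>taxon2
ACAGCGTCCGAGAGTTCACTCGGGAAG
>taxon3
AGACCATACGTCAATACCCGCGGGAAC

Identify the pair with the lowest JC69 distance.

taxon1 and taxon2

taxon1–taxon2: 3/27 differ, p = 0.111, d = 0.120.
taxon1–taxon3: 11/27 differ, p = 0.407, d = 0.588.
taxon2–taxon3: 11/27 differ, p = 0.407, d = 0.588.
The smallest distance is between taxon1 and taxon2.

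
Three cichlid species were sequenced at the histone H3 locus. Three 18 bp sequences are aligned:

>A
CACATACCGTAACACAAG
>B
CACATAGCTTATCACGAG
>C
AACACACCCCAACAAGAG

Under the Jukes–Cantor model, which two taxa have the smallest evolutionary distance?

A–B: 4/18 differ, p = 0.222, d = 0.264.
A–C: 6/18 differ, p = 0.333, d = 0.441.
B–C: 7/18 differ, p = 0.389, d = 0.548.
The smallest distance is between A and B.

A and B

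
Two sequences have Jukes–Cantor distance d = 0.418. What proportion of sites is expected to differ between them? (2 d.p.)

0.32

p = (3/4)(1 − e^(−4d/3)) = 0.75 × (1 − e^(-0.557333)) = 0.75 × (1 − 0.572735) = 0.320449.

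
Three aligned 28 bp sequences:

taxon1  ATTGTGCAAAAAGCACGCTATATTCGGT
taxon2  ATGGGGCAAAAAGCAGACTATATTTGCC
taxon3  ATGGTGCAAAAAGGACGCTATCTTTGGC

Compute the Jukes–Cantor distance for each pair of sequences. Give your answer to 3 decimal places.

d(taxon1,taxon2) = 0.304, d(taxon1,taxon3) = 0.204, d(taxon2,taxon3) = 0.252

taxon1–taxon2: 7/28 sites differ → p = 0.25, d = −0.75 ln(1 − 0.333333) = 0.304098 ≈ 0.304.
taxon1–taxon3: 5/28 sites differ → p ≈ 0.178571, d = −0.75 ln(1 − 0.238095) = 0.203950 ≈ 0.204.
taxon2–taxon3: 6/28 sites differ → p ≈ 0.214286, d = −0.75 ln(1 − 0.285715) = 0.252355 ≈ 0.252.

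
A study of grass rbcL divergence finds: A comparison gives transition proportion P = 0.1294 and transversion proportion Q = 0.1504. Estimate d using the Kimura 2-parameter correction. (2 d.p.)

0.35

Under the Kimura two-parameter model, d = −½ ln(1 − 2P − Q) − ¼ ln(1 − 2Q).
1 − 2P − Q = 0.5908, giving −½ ln(0.5908) = 0.263139.
1 − 2Q = 0.6992, giving −¼ ln(0.6992) = 0.089455.
d = 0.263139 + 0.089455 = 0.352594.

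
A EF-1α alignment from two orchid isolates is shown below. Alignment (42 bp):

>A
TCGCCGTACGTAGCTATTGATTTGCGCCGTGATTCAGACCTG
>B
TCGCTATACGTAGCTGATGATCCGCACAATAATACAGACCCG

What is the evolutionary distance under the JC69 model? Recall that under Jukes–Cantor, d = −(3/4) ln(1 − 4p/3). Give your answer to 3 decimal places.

The sequences differ at 12 of 42 sites, so p = 12/42 ≈ 0.285714.
d = −(3/4) ln(1 − 4p/3) = −0.75 ln(1 − 0.380952) = −0.75 ln(0.619048)
  = −0.75 × (-0.479572) = 0.359679 substitutions/site.

0.360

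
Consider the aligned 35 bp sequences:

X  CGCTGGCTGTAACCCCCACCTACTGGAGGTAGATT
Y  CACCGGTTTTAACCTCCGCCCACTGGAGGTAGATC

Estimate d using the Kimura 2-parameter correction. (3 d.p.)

0.295

Of 35 sites, 7 differences are transitions and 1 are transversions, so P = 7/35 = 0.2 and Q = 1/35 ≈ 0.028571.
Under the Kimura two-parameter model, d = −½ ln(1 − 2P − Q) − ¼ ln(1 − 2Q).
1 − 2P − Q = 0.571429, giving −½ ln(0.571429) = 0.279808.
1 − 2Q = 0.942858, giving −¼ ln(0.942858) = 0.014710.
d = 0.279808 + 0.014710 = 0.294518.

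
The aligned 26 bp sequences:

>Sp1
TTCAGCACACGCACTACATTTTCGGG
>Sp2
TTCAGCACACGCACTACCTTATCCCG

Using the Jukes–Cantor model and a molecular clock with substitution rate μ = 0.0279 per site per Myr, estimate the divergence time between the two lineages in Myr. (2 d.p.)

The sequences differ at 4 of 26 sites (18, 21, 24, 25), so p = 4/26 ≈ 0.153846.
d = −(3/4) ln(1 − 4p/3) = −0.75 ln(1 − 0.205128) = −0.75 ln(0.794872)
  = −0.75 × (-0.229574) = 0.172181 substitutions/site.
Under a molecular clock d = 2μt, so t = d/(2μ) = 0.172181 / (2 × 0.0279) = 3.09 Myr.

3.09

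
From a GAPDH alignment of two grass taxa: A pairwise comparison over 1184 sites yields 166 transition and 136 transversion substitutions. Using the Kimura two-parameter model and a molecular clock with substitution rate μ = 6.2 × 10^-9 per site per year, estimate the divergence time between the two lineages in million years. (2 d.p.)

P = 166/1184 ≈ 0.140203 and Q = 136/1184 ≈ 0.114865.
Under the Kimura two-parameter model, d = −½ ln(1 − 2P − Q) − ¼ ln(1 − 2Q).
1 − 2P − Q = 0.604729, giving −½ ln(0.604729) = 0.251487.
1 − 2Q = 0.77027, giving −¼ ln(0.77027) = 0.065254.
d = 0.251487 + 0.065254 = 0.316741.
Under a molecular clock d = 2μt, so t = d/(2μ) = 0.316741 / (2 × 6.2 × 10^-9) = 25.54 million years.

25.54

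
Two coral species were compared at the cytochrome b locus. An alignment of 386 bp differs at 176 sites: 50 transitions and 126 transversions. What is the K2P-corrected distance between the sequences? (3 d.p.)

P = 50/386 ≈ 0.129534 and Q = 126/386 ≈ 0.326425.
Under the Kimura two-parameter model, d = −½ ln(1 − 2P − Q) − ¼ ln(1 − 2Q).
1 − 2P − Q = 0.414507, giving −½ ln(0.414507) = 0.440333.
1 − 2Q = 0.34715, giving −¼ ln(0.34715) = 0.264500.
d = 0.440333 + 0.264500 = 0.704833.

0.705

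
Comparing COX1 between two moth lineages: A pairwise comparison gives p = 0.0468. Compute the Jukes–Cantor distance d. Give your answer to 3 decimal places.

d = −(3/4) ln(1 − 4p/3) = −0.75 ln(1 − 0.0624) = −0.75 ln(0.9376)
  = −0.75 × (-0.064432) = 0.048324 substitutions/site.

0.048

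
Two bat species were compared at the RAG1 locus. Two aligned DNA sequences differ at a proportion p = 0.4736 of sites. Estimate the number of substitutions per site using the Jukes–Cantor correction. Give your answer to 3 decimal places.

0.749

d = −(3/4) ln(1 − 4p/3) = −0.75 ln(1 − 0.631467) = −0.75 ln(0.368533)
  = −0.75 × (-0.998225) = 0.748669 substitutions/site.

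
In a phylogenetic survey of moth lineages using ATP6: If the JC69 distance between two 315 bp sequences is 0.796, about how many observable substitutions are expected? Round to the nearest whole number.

Invert JC69: p = (3/4)(1 − e^(−4d/3)) = 0.75 × (1 − e^(-1.061333)) = 0.75 × (1 − 0.345994) = 0.490505.
Expected differing sites = pL ≈ 0.490505 × 315 = 154.509075 ≈ 155.

155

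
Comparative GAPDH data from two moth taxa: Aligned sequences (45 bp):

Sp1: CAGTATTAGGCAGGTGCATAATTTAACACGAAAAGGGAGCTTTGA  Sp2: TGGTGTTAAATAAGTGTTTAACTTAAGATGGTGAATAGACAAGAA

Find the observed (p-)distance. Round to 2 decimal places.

0.53

The sequences differ at 24 of 45 positions.
p = 24/45 = 0.533333… ≈ 0.53 (to 2 d.p.).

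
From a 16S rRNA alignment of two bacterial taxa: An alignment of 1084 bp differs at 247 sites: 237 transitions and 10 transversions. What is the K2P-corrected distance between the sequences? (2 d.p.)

0.30

P = 237/1084 ≈ 0.218635 and Q = 10/1084 ≈ 0.009225.
Under the Kimura two-parameter model, d = −½ ln(1 − 2P − Q) − ¼ ln(1 − 2Q).
1 − 2P − Q = 0.553505, giving −½ ln(0.553505) = 0.295742.
1 − 2Q = 0.98155, giving −¼ ln(0.98155) = 0.004656.
d = 0.295742 + 0.004656 = 0.300398.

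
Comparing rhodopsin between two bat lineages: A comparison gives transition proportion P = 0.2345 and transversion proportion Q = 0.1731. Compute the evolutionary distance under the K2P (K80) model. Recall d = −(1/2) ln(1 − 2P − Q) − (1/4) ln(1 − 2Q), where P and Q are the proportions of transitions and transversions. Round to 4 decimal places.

0.6200

Under the Kimura two-parameter model, d = −½ ln(1 − 2P − Q) − ¼ ln(1 − 2Q).
1 − 2P − Q = 0.3579, giving −½ ln(0.3579) = 0.513751.
1 − 2Q = 0.6538, giving −¼ ln(0.6538) = 0.106238.
d = 0.513751 + 0.106238 = 0.619989.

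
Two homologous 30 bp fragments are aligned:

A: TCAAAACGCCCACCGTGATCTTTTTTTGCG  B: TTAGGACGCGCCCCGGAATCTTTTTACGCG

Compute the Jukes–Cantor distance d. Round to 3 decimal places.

The sequences differ at 9 of 30 sites (2, 4, 5, 10, 12, 16, 17, 26, 27), so p = 9/30 = 0.3.
d = −(3/4) ln(1 − 4p/3) = −0.75 ln(1 − 0.4) = −0.75 ln(0.6)
  = −0.75 × (-0.510826) = 0.383120 substitutions/site.

0.383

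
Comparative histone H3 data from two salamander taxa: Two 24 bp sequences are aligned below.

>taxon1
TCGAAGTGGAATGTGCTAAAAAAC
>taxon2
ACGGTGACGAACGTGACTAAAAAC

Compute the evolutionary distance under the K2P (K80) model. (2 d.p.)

0.52

Of 24 sites, 3 differences are transitions and 6 are transversions, so P = 3/24 = 0.125 and Q = 6/24 = 0.25.
Under the Kimura two-parameter model, d = −½ ln(1 − 2P − Q) − ¼ ln(1 − 2Q).
1 − 2P − Q = 0.5, giving −½ ln(0.5) = 0.346574.
1 − 2Q = 0.5, giving −¼ ln(0.5) = 0.173287.
d = 0.346574 + 0.173287 = 0.519861.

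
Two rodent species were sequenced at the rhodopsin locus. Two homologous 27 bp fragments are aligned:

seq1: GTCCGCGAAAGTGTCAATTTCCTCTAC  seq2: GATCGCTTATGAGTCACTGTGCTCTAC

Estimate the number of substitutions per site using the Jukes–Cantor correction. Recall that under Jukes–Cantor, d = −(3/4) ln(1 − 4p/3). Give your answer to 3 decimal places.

The sequences differ at 9 of 27 sites (2, 3, 7, 8, 10, 12, 17, 19, 21), so p = 9/27 ≈ 0.333333.
d = −(3/4) ln(1 − 4p/3) = −0.75 ln(1 − 0.444444) = −0.75 ln(0.555556)
  = −0.75 × (-0.587786) = 0.440840 substitutions/site.

0.441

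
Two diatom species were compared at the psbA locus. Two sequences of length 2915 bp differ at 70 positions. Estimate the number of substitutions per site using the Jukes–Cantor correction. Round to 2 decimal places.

0.02

p = 70/2915 ≈ 0.024014.
d = −(3/4) ln(1 − 4p/3) = −0.75 ln(1 − 0.032019) = −0.75 ln(0.967981)
  = −0.75 × (-0.032543) = 0.024407 substitutions/site.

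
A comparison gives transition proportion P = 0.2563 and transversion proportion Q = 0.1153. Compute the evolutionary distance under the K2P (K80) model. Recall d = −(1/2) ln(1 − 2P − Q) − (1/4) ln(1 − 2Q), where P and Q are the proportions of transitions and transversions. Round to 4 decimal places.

0.5598

Under the Kimura two-parameter model, d = −½ ln(1 − 2P − Q) − ¼ ln(1 − 2Q).
1 − 2P − Q = 0.3721, giving −½ ln(0.3721) = 0.494296.
1 − 2Q = 0.7694, giving −¼ ln(0.7694) = 0.065536.
d = 0.494296 + 0.065536 = 0.559832.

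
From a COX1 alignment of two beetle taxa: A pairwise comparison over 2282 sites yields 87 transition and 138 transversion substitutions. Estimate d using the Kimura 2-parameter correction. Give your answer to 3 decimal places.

0.106

P = 87/2282 ≈ 0.038124 and Q = 138/2282 ≈ 0.060473.
Under the Kimura two-parameter model, d = −½ ln(1 − 2P − Q) − ¼ ln(1 − 2Q).
1 − 2P − Q = 0.863279, giving −½ ln(0.863279) = 0.073509.
1 − 2Q = 0.879054, giving −¼ ln(0.879054) = 0.032227.
d = 0.073509 + 0.032227 = 0.105736.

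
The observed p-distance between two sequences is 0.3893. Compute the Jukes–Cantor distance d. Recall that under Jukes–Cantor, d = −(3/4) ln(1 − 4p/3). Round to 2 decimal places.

d = −(3/4) ln(1 − 4p/3) = −0.75 ln(1 − 0.519067) = −0.75 ln(0.480933)
  = −0.75 × (-0.732027) = 0.549020 substitutions/site.

0.55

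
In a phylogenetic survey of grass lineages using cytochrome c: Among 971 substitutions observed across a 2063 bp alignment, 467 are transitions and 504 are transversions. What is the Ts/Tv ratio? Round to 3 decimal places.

0.927

R = 467/504 = 0.926587… ≈ 0.927 (to 3 d.p.).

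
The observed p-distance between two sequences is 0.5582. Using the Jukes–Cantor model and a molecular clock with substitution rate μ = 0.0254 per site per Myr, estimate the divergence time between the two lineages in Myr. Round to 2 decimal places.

20.13

d = −(3/4) ln(1 − 4p/3) = −0.75 ln(1 − 0.744267) = −0.75 ln(0.255733)
  = −0.75 × (-1.363621) = 1.022716 substitutions/site.
Under a molecular clock d = 2μt, so t = d/(2μ) = 1.022716 / (2 × 0.0254) = 20.13 Myr.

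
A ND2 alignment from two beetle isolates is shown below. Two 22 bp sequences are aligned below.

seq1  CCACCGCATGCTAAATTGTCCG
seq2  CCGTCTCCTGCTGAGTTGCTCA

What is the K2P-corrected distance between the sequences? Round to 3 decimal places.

Of 22 sites, 7 differences are transitions and 2 are transversions, so P = 7/22 ≈ 0.318182 and Q = 2/22 ≈ 0.090909.
Under the Kimura two-parameter model, d = −½ ln(1 − 2P − Q) − ¼ ln(1 − 2Q).
1 − 2P − Q = 0.272727, giving −½ ln(0.272727) = 0.649642.
1 − 2Q = 0.818182, giving −¼ ln(0.818182) = 0.050168.
d = 0.649642 + 0.050168 = 0.699810.

0.700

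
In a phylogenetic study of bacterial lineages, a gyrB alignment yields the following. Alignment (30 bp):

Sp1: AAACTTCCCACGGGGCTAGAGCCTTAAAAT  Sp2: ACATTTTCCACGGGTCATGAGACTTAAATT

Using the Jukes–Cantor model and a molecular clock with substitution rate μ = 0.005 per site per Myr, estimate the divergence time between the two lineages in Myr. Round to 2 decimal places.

The sequences differ at 8 of 30 sites (2, 4, 7, 15, 17, 18, 22, 29), so p = 8/30 ≈ 0.266667.
d = −(3/4) ln(1 − 4p/3) = −0.75 ln(1 − 0.355556) = −0.75 ln(0.644444)
  = −0.75 × (-0.439367) = 0.329525 substitutions/site.
Under a molecular clock d = 2μt, so t = d/(2μ) = 0.329525 / (2 × 0.005) = 32.95 Myr.

32.95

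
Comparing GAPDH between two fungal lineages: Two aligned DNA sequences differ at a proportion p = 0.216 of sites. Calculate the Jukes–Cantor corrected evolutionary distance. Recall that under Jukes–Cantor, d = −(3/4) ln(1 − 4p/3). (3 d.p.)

0.255

d = −(3/4) ln(1 − 4p/3) = −0.75 ln(1 − 0.288) = −0.75 ln(0.712)
  = −0.75 × (-0.339677) = 0.254758 substitutions/site.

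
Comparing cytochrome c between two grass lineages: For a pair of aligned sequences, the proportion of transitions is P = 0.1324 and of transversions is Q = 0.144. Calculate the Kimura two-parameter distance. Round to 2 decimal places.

0.35

Under the Kimura two-parameter model, d = −½ ln(1 − 2P − Q) − ¼ ln(1 − 2Q).
1 − 2P − Q = 0.5912, giving −½ ln(0.5912) = 0.262800.
1 − 2Q = 0.712, giving −¼ ln(0.712) = 0.084919.
d = 0.262800 + 0.084919 = 0.347719.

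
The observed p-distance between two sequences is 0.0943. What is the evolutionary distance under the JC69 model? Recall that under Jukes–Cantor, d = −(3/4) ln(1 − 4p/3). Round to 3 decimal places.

0.101

d = −(3/4) ln(1 − 4p/3) = −0.75 ln(1 − 0.125733) = −0.75 ln(0.874267)
  = −0.75 × (-0.134369) = 0.100777 substitutions/site.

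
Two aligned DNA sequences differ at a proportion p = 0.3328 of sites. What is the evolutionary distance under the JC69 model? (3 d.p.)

0.440

d = −(3/4) ln(1 − 4p/3) = −0.75 ln(1 − 0.443733) = −0.75 ln(0.556267)
  = −0.75 × (-0.586507) = 0.439880 substitutions/site.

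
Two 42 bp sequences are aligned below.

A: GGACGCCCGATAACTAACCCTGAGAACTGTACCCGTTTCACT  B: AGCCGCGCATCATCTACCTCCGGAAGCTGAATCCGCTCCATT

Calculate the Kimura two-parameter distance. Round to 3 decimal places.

Of 42 sites, 12 differences are transitions and 6 are transversions, so P = 12/42 ≈ 0.285714 and Q = 6/42 ≈ 0.142857.
Under the Kimura two-parameter model, d = −½ ln(1 − 2P − Q) − ¼ ln(1 − 2Q).
1 − 2P − Q = 0.285715, giving −½ ln(0.285715) = 0.626380.
1 − 2Q = 0.714286, giving −¼ ln(0.714286) = 0.084118.
d = 0.626380 + 0.084118 = 0.710498.

0.710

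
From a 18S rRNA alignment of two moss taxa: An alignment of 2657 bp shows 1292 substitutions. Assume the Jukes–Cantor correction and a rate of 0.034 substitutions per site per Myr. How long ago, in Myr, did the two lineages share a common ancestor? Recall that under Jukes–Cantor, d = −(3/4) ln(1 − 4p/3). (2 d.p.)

p = 1292/2657 ≈ 0.486263.
d = −(3/4) ln(1 − 4p/3) = −0.75 ln(1 − 0.648351) = −0.75 ln(0.351649)
  = −0.75 × (-1.045122) = 0.783842 substitutions/site.
Under a molecular clock d = 2μt, so t = d/(2μ) = 0.783842 / (2 × 0.034) = 11.53 Myr.

11.53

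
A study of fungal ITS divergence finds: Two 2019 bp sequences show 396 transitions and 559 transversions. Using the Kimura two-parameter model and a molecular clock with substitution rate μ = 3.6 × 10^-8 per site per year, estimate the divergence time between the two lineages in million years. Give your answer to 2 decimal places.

P = 396/2019 ≈ 0.196137 and Q = 559/2019 ≈ 0.27687.
Under the Kimura two-parameter model, d = −½ ln(1 − 2P − Q) − ¼ ln(1 − 2Q).
1 − 2P − Q = 0.330856, giving −½ ln(0.330856) = 0.553036.
1 − 2Q = 0.44626, giving −¼ ln(0.44626) = 0.201713.
d = 0.553036 + 0.201713 = 0.754749.
Under a molecular clock d = 2μt, so t = d/(2μ) = 0.754749 / (2 × 3.6 × 10^-8) = 10.48 million years.

10.48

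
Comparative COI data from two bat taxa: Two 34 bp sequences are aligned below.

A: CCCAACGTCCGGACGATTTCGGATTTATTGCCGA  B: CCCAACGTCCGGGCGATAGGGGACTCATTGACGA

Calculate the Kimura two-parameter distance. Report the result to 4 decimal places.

0.2412

Of 34 sites, 3 differences are transitions and 4 are transversions, so P = 3/34 ≈ 0.088235 and Q = 4/34 ≈ 0.117647.
Under the Kimura two-parameter model, d = −½ ln(1 − 2P − Q) − ¼ ln(1 − 2Q).
1 − 2P − Q = 0.705883, giving −½ ln(0.705883) = 0.174153.
1 − 2Q = 0.764706, giving −¼ ln(0.764706) = 0.067066.
d = 0.174153 + 0.067066 = 0.241219.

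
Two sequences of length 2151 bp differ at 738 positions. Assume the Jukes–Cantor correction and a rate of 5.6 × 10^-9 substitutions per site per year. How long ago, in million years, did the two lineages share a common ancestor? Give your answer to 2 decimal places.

40.95

p = 738/2151 ≈ 0.343096.
d = −(3/4) ln(1 − 4p/3) = −0.75 ln(1 − 0.457461) = −0.75 ln(0.542539)
  = −0.75 × (-0.611495) = 0.458621 substitutions/site.
Under a molecular clock d = 2μt, so t = d/(2μ) = 0.458621 / (2 × 5.6 × 10^-9) = 40.95 million years.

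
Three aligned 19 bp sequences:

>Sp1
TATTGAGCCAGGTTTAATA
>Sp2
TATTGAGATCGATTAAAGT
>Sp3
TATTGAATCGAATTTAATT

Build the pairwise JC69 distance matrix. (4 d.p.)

d(Sp1,Sp2) = 0.5068, d(Sp1,Sp3) = 0.4099, d(Sp2,Sp3) = 0.5068

Sp1–Sp2: 7/19 sites differ → p ≈ 0.368421, d = −0.75 ln(1 − 0.491228) = 0.506816 ≈ 0.5068.
Sp1–Sp3: 6/19 sites differ → p ≈ 0.315789, d = −0.75 ln(1 − 0.421052) = 0.409907 ≈ 0.4099.
Sp2–Sp3: 7/19 sites differ → p ≈ 0.368421, d = −0.75 ln(1 − 0.491228) = 0.506816 ≈ 0.5068.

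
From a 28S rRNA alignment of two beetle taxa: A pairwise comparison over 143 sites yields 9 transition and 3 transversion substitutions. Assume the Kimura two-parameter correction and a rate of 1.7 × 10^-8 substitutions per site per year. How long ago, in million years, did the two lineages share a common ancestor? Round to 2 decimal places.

2.65

P = 9/143 ≈ 0.062937 and Q = 3/143 ≈ 0.020979.
Under the Kimura two-parameter model, d = −½ ln(1 − 2P − Q) − ¼ ln(1 − 2Q).
1 − 2P − Q = 0.853147, giving −½ ln(0.853147) = 0.079412.
1 − 2Q = 0.958042, giving −¼ ln(0.958042) = 0.010716.
d = 0.079412 + 0.010716 = 0.090128.
Under a molecular clock d = 2μt, so t = d/(2μ) = 0.090128 / (2 × 1.7 × 10^-8) = 2.65 million years.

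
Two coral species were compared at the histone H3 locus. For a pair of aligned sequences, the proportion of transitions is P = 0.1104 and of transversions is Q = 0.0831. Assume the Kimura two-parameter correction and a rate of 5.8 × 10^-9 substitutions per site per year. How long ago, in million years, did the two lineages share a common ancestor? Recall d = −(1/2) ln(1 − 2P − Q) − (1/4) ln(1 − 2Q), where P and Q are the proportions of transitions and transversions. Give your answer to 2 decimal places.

19.53

Under the Kimura two-parameter model, d = −½ ln(1 − 2P − Q) − ¼ ln(1 − 2Q).
1 − 2P − Q = 0.6961, giving −½ ln(0.6961) = 0.181131.
1 − 2Q = 0.8338, giving −¼ ln(0.8338) = 0.045440.
d = 0.181131 + 0.045440 = 0.226571.
Under a molecular clock d = 2μt, so t = d/(2μ) = 0.226571 / (2 × 5.8 × 10^-9) = 19.53 million years.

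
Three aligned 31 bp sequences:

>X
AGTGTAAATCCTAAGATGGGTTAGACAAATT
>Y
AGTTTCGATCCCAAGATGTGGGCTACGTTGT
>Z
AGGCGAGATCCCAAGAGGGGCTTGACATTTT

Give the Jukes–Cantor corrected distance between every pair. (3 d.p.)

X–Y: 13/31 sites differ → p ≈ 0.419355, d = −0.75 ln(1 − 0.55914) = 0.614271 ≈ 0.614.
X–Z: 10/31 sites differ → p ≈ 0.322581, d = −0.75 ln(1 − 0.430108) = 0.421731 ≈ 0.422.
Y–Z: 12/31 sites differ → p ≈ 0.387097, d = −0.75 ln(1 − 0.516129) = 0.544453 ≈ 0.544.

d(X,Y) = 0.614, d(X,Z) = 0.422, d(Y,Z) = 0.544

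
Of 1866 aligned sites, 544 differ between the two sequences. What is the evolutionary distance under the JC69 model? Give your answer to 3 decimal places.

p = 544/1866 ≈ 0.291533.
d = −(3/4) ln(1 − 4p/3) = −0.75 ln(1 − 0.388711) = −0.75 ln(0.611289)
  = −0.75 × (-0.492185) = 0.369139 substitutions/site.

0.369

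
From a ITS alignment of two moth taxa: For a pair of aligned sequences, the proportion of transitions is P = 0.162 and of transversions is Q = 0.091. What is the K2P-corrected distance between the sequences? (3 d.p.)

0.318

Under the Kimura two-parameter model, d = −½ ln(1 − 2P − Q) − ¼ ln(1 − 2Q).
1 − 2P − Q = 0.585, giving −½ ln(0.585) = 0.268072.
1 − 2Q = 0.818, giving −¼ ln(0.818) = 0.050223.
d = 0.268072 + 0.050223 = 0.318295.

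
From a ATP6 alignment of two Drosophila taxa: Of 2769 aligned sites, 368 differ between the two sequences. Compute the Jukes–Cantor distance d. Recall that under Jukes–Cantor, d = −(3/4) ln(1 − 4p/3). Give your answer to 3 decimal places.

p = 368/2769 ≈ 0.1329.
d = −(3/4) ln(1 − 4p/3) = −0.75 ln(1 − 0.1772) = −0.75 ln(0.8228)
  = −0.75 × (-0.195042) = 0.146282 substitutions/site.

0.146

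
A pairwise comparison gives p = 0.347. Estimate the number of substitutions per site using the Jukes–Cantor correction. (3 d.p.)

0.466

d = −(3/4) ln(1 − 4p/3) = −0.75 ln(1 − 0.462667) = −0.75 ln(0.537333)
  = −0.75 × (-0.621137) = 0.465853 substitutions/site.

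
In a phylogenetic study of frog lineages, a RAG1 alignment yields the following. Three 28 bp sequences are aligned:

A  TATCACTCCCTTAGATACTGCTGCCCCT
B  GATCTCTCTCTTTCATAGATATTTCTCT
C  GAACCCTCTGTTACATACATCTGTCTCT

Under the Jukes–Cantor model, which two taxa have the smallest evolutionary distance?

A–B: 12/28 differ, p = 0.429, d = 0.635.
A–C: 10/28 differ, p = 0.357, d = 0.485.
B–C: 7/28 differ, p = 0.250, d = 0.304.
The smallest distance is between B and C.

B and C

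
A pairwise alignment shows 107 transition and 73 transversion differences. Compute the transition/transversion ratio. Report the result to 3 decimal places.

R = 107/73 = 1.465753… ≈ 1.466 (to 3 d.p.).

1.466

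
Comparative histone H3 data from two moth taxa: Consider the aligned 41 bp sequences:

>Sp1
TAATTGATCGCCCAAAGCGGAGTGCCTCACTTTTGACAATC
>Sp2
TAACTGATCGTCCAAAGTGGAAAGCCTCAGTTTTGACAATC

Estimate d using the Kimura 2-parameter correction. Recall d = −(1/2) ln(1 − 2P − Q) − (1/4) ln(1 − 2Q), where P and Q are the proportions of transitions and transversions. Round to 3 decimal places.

Of 41 sites, 4 differences are transitions and 2 are transversions, so P = 4/41 ≈ 0.097561 and Q = 2/41 ≈ 0.04878.
Under the Kimura two-parameter model, d = −½ ln(1 − 2P − Q) − ¼ ln(1 − 2Q).
1 − 2P − Q = 0.756098, giving −½ ln(0.756098) = 0.139792.
1 − 2Q = 0.90244, giving −¼ ln(0.90244) = 0.025663.
d = 0.139792 + 0.025663 = 0.165455.

0.165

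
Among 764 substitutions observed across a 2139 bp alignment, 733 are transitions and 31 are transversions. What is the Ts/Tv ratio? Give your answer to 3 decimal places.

23.645

R = 733/31 = 23.645161… ≈ 23.645 (to 3 d.p.).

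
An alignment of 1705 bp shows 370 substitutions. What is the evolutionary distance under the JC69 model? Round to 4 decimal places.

0.2562

p = 370/1705 ≈ 0.217009.
d = −(3/4) ln(1 − 4p/3) = −0.75 ln(1 − 0.289345) = −0.75 ln(0.710655)
  = −0.75 × (-0.341568) = 0.256176 substitutions/site.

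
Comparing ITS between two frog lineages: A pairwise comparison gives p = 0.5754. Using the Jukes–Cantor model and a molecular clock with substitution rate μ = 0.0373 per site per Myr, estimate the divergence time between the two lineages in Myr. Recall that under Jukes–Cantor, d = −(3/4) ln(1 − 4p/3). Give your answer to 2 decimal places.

d = −(3/4) ln(1 − 4p/3) = −0.75 ln(1 − 0.7672) = −0.75 ln(0.2328)
  = −0.75 × (-1.457576) = 1.093182 substitutions/site.
Under a molecular clock d = 2μt, so t = d/(2μ) = 1.093182 / (2 × 0.0373) = 14.65 Myr.

14.65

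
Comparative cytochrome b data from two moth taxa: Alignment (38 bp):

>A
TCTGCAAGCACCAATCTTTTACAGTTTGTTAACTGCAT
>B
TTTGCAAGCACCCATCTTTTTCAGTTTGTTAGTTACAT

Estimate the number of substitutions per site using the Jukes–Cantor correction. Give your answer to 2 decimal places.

The sequences differ at 6 of 38 sites (2, 13, 21, 32, 33, 35), so p = 6/38 ≈ 0.157895.
d = −(3/4) ln(1 − 4p/3) = −0.75 ln(1 − 0.210527) = −0.75 ln(0.789473)
  = −0.75 × (-0.236390) = 0.177293 substitutions/site.

0.18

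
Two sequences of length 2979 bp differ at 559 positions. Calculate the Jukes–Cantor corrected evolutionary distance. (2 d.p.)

p = 559/2979 ≈ 0.187647.
d = −(3/4) ln(1 − 4p/3) = −0.75 ln(1 − 0.250196) = −0.75 ln(0.749804)
  = −0.75 × (-0.287943) = 0.215957 substitutions/site.

0.22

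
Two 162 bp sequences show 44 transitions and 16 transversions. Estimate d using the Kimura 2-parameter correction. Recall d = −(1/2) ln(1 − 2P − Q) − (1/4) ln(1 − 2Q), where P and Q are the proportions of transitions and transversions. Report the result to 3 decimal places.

P = 44/162 ≈ 0.271605 and Q = 16/162 ≈ 0.098765.
Under the Kimura two-parameter model, d = −½ ln(1 − 2P − Q) − ¼ ln(1 − 2Q).
1 − 2P − Q = 0.358025, giving −½ ln(0.358025) = 0.513576.
1 − 2Q = 0.80247, giving −¼ ln(0.80247) = 0.055015.
d = 0.513576 + 0.055015 = 0.568591.

0.569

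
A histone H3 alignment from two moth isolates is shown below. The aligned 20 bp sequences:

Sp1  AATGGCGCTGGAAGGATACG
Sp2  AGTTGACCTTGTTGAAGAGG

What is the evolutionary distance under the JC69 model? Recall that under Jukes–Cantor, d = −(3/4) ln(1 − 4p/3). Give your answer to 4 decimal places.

0.8240

The sequences differ at 10 of 20 sites (2, 4, 6, 7, 10, 12, 13, 15, 17, 19), so p = 10/20 = 0.5.
d = −(3/4) ln(1 − 4p/3) = −0.75 ln(1 − 0.666667) = −0.75 ln(0.333333)
  = −0.75 × (-1.098613) = 0.823960 substitutions/site.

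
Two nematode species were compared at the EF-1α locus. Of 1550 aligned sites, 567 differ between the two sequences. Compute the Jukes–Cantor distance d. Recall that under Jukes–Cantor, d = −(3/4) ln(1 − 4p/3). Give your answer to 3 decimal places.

0.502

p = 567/1550 ≈ 0.365806.
d = −(3/4) ln(1 − 4p/3) = −0.75 ln(1 − 0.487741) = −0.75 ln(0.512259)
  = −0.75 × (-0.668925) = 0.501694 substitutions/site.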